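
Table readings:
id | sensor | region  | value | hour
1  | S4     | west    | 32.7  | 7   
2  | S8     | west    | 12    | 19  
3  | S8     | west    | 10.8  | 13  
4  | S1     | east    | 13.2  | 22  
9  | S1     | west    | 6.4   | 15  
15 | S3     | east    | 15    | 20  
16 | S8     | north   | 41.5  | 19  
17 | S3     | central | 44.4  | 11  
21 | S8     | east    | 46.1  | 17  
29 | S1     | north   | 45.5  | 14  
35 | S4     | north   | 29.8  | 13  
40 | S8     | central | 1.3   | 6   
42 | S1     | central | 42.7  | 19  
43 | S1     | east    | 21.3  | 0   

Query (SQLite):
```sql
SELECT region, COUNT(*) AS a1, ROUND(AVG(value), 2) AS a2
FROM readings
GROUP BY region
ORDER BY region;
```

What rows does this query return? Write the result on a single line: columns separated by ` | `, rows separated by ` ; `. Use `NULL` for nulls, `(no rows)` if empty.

central | 3 | 29.47 ; east | 4 | 23.9 ; north | 3 | 38.93 ; west | 4 | 15.48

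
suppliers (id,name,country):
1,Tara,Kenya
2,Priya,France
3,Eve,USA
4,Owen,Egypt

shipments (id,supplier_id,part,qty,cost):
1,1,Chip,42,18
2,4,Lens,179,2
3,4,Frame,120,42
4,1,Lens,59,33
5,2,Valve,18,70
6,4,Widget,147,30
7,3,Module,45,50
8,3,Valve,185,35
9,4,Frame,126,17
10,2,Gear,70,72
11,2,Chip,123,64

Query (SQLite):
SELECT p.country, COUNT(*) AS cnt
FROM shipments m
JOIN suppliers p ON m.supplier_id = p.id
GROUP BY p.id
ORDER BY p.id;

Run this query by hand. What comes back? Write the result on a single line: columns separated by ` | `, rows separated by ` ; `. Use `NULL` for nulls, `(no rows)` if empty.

Kenya | 2 ; France | 3 ; USA | 2 ; Egypt | 4

Join each shipments row to its suppliers via supplier_id.
Group joined rows by suppliers.id; compute COUNT(*) per group.
  1: ids {1, 4} → COUNT(*)=2
  2: ids {5, 10, 11} → COUNT(*)=3
  3: ids {7, 8} → COUNT(*)=2
  4: ids {2, 3, 6, 9} → COUNT(*)=4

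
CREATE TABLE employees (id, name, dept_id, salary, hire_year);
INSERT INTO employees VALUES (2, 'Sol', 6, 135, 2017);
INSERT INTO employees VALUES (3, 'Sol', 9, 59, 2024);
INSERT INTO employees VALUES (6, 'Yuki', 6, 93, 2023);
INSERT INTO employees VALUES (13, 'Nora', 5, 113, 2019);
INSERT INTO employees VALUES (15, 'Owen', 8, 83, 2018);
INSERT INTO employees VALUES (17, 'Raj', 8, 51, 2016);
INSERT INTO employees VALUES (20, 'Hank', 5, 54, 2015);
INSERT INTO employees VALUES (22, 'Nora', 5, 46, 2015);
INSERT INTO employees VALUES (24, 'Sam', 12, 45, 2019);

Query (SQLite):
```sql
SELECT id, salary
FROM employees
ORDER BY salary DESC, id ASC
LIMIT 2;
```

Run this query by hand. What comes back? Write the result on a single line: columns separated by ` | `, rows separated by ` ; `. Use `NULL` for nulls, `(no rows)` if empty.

2 | 135 ; 13 | 113

Sort by salary desc, tiebreak id asc: (135, id=2), (113, id=13), (93, id=6), (83, id=15), (59, id=3) …. Take first 2.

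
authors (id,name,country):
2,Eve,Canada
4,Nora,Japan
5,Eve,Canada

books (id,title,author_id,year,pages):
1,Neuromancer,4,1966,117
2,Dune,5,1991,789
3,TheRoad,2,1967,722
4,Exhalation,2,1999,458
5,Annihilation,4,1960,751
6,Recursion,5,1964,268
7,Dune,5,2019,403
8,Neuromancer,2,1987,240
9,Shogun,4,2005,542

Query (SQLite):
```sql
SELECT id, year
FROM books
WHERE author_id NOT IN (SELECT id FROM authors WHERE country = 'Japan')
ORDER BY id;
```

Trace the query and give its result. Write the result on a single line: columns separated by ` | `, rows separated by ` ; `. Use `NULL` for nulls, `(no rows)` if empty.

2 | 1991 ; 3 | 1967 ; 4 | 1999 ; 6 | 1964 ; 7 | 2019 ; 8 | 1987

Inner query: authors.id where country = 'Japan'.
Outer: keep books rows whose author_id is not in that set.
Inner query → {4}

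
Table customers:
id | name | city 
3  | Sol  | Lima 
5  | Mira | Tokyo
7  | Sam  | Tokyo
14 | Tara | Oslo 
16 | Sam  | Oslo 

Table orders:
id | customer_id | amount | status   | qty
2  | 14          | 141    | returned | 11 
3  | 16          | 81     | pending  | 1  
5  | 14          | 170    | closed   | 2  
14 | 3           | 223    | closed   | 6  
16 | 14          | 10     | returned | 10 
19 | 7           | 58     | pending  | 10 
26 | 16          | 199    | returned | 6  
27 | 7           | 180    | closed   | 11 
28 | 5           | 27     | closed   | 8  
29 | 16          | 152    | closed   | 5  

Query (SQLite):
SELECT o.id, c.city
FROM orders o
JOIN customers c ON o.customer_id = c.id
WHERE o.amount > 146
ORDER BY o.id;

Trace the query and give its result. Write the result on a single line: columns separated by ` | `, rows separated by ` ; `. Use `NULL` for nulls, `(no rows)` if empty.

Each orders row matches the customers row where customer_id = customers.id.
Then keep rows with o.amount > 146.

5 | Oslo ; 14 | Lima ; 26 | Oslo ; 27 | Tokyo ; 29 | Oslo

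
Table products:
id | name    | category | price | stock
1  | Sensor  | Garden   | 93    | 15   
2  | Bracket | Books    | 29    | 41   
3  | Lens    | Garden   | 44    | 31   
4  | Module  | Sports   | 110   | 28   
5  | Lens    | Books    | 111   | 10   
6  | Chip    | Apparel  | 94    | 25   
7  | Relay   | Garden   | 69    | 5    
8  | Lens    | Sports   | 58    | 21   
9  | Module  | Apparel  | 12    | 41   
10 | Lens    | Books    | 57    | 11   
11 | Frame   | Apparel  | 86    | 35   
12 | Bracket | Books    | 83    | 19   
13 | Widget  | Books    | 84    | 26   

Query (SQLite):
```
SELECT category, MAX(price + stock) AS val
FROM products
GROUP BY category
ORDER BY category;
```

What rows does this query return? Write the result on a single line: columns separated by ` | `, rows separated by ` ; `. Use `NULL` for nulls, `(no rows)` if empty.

Apparel | 121 ; Books | 121 ; Garden | 108 ; Sports | 138

For each row compute price + stock.
Group by category; take MAX of the expression per group.
  Apparel: ids {6, 9, 11} → MAX(price + stock)=121
  Books: ids {2, 5, 10, 12, 13} → MAX(price + stock)=121
  Garden: ids {1, 3, 7} → MAX(price + stock)=108
  Sports: ids {4, 8} → MAX(price + stock)=138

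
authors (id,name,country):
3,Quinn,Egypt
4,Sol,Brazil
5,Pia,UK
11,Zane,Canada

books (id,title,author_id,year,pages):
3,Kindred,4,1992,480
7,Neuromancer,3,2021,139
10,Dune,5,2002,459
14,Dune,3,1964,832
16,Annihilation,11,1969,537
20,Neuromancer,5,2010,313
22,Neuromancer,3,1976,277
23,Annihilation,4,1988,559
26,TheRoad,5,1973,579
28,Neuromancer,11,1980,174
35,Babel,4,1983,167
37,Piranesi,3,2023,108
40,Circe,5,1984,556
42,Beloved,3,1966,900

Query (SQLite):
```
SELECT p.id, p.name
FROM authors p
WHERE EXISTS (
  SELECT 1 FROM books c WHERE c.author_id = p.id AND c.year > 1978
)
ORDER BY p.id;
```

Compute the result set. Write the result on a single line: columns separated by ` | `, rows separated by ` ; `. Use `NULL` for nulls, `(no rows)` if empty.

For each authors row, check whether any books with matching author_id has year > 1978.
Keep rows where that is true.

3 | Quinn ; 4 | Sol ; 5 | Pia ; 11 | Zane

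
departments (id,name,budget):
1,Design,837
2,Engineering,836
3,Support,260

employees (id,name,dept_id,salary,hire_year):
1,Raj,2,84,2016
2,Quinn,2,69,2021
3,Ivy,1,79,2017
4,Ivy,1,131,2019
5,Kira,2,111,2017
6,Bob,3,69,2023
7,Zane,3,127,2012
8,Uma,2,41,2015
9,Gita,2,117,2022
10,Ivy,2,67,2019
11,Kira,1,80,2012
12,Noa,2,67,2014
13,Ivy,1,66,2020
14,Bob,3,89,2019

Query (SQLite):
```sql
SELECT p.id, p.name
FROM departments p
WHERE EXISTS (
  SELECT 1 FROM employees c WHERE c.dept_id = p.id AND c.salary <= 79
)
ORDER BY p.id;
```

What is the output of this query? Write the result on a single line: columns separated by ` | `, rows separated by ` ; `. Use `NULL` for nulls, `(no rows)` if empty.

1 | Design ; 2 | Engineering ; 3 | Support

For each departments row, check whether any employees with matching dept_id has salary <= 79.
Keep rows where that is true.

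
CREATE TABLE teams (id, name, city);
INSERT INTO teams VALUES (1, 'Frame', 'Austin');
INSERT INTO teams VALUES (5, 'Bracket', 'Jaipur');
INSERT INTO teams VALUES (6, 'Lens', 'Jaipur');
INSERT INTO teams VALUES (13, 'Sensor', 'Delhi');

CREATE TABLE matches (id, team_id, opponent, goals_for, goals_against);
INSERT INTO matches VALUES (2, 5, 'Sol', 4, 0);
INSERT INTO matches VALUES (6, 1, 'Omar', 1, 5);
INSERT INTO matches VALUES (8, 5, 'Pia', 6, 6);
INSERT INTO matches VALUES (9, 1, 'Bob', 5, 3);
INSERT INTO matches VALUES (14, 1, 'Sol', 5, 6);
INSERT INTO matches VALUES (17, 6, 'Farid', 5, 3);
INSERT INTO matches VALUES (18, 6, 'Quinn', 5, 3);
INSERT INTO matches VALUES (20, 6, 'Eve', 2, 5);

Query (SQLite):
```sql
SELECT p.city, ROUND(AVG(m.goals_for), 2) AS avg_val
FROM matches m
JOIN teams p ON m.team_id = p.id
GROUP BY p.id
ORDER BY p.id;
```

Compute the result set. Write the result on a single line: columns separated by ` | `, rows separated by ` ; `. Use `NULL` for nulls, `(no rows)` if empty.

Join each matches row to its teams via team_id.
Group joined rows by teams.id; compute ROUND(AVG(m.goals_for), 2) per group.
  1: ids {6, 9, 14} → ROUND(AVG(m.goals_for), 2)=3.67
  5: ids {2, 8} → ROUND(AVG(m.goals_for), 2)=5
  6: ids {17, 18, 20} → ROUND(AVG(m.goals_for), 2)=4

Austin | 3.67 ; Jaipur | 5 ; Jaipur | 4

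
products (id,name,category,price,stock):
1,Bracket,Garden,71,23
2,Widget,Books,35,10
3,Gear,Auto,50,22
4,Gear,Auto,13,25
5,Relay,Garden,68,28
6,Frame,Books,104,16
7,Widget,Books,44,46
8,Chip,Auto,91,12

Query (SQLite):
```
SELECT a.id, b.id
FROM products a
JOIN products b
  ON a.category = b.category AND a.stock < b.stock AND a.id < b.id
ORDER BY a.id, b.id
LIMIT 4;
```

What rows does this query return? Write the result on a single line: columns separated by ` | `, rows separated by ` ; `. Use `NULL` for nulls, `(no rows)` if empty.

Pairs (a,b) with same category, a.stock < b.stock, a.id < b.id.
category groups: Auto:{3,4,8} Books:{2,6,7} Garden:{1,5}
Ordered by (a.id, b.id); first 4.

1 | 5 ; 2 | 6 ; 2 | 7 ; 3 | 4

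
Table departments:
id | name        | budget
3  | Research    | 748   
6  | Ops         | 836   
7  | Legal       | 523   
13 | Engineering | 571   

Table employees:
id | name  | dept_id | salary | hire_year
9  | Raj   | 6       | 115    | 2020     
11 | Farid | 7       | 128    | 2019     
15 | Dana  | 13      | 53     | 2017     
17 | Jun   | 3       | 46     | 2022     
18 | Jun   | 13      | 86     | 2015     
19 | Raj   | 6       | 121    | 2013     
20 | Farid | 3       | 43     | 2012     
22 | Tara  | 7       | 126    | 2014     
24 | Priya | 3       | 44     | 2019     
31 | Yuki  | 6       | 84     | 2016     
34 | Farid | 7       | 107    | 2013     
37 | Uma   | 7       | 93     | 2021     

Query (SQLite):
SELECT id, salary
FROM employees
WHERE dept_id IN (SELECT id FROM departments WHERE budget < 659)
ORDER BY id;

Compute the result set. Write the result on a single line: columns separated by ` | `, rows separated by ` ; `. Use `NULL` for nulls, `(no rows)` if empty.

11 | 128 ; 15 | 53 ; 18 | 86 ; 22 | 126 ; 34 | 107 ; 37 | 93

Inner query: departments.id where budget < 659.
Outer: keep employees rows whose dept_id is in that set.
Inner query → {7, 13}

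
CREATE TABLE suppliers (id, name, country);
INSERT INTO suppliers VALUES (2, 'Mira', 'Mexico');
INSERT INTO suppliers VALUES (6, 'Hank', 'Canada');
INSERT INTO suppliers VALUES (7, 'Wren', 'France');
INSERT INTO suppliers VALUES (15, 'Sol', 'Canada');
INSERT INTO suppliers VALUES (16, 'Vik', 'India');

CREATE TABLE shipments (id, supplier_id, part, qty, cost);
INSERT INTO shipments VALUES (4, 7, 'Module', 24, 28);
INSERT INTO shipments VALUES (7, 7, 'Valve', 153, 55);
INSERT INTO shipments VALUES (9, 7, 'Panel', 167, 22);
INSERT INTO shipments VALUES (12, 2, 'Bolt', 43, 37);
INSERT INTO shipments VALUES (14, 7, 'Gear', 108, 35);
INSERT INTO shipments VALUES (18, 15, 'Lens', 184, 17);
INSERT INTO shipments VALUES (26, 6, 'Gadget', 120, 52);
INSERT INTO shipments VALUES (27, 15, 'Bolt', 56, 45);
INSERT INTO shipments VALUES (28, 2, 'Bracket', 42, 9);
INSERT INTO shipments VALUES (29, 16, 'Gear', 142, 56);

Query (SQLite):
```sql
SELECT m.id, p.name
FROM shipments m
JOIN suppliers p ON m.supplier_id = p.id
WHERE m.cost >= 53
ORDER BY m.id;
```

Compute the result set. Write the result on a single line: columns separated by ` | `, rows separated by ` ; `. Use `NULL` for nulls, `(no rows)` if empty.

7 | Wren ; 29 | Vik

Each shipments row matches the suppliers row where supplier_id = suppliers.id.
Then keep rows with m.cost >= 53.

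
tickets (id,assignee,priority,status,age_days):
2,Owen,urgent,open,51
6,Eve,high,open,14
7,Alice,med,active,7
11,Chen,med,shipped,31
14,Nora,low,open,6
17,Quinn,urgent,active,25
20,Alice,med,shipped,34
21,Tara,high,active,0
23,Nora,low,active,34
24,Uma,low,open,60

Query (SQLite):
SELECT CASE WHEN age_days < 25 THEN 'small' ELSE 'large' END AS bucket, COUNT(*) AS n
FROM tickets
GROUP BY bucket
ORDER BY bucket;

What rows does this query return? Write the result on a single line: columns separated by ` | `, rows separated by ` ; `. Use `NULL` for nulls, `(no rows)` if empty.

large | 6 ; small | 4

Bucket rows by age_days < 25 → 'small' else 'large'; count each bucket.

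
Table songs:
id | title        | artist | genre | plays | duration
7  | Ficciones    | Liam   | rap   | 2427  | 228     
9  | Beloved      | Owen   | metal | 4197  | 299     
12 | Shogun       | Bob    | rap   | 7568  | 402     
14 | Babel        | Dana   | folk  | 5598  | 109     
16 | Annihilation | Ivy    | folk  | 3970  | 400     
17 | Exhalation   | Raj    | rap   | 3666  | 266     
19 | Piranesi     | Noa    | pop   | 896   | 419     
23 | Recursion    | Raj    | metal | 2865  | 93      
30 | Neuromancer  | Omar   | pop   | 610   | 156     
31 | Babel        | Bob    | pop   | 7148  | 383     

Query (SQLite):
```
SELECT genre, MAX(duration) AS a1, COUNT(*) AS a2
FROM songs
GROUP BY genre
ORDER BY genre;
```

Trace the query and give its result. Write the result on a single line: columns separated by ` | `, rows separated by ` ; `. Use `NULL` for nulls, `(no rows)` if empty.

Group songs by genre.
Per group compute: MAX(duration), COUNT(*).
  folk: ids {14, 16} → MAX(duration)=400, COUNT(*)=2
  metal: ids {9, 23} → MAX(duration)=299, COUNT(*)=2
  pop: ids {19, 30, 31} → MAX(duration)=419, COUNT(*)=3
  rap: ids {7, 12, 17} → MAX(duration)=402, COUNT(*)=3

folk | 400 | 2 ; metal | 299 | 2 ; pop | 419 | 3 ; rap | 402 | 3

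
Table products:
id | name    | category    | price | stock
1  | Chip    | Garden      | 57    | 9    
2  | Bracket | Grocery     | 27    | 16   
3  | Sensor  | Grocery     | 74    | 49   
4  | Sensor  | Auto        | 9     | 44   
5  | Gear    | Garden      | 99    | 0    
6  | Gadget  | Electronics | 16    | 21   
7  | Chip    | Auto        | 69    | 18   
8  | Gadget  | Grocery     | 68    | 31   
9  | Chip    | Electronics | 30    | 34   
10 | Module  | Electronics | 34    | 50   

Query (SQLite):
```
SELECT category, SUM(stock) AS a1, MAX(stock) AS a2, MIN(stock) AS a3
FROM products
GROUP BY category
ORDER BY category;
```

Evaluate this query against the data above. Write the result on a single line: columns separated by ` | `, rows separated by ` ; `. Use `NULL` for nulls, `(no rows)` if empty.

Auto | 62 | 44 | 18 ; Electronics | 105 | 50 | 21 ; Garden | 9 | 9 | 0 ; Grocery | 96 | 49 | 16

Group products by category.
Per group compute: SUM(stock), MAX(stock), MIN(stock).
  Auto: ids {4, 7} → SUM(stock)=62, MAX(stock)=44, MIN(stock)=18
  Electronics: ids {6, 9, 10} → SUM(stock)=105, MAX(stock)=50, MIN(stock)=21
  Garden: ids {1, 5} → SUM(stock)=9, MAX(stock)=9, MIN(stock)=0
  Grocery: ids {2, 3, 8} → SUM(stock)=96, MAX(stock)=49, MIN(stock)=16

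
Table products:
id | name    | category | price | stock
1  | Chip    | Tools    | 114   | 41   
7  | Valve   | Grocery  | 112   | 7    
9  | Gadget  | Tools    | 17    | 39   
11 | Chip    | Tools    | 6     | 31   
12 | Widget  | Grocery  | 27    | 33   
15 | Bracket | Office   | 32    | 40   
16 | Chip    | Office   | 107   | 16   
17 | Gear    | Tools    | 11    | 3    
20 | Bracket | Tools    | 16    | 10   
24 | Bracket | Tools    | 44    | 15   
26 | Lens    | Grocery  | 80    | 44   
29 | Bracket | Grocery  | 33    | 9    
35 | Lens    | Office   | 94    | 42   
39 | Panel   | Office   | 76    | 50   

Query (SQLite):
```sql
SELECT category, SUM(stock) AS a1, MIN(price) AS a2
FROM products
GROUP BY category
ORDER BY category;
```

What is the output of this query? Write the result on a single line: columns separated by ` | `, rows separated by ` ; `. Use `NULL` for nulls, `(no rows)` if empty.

Group products by category.
Per group compute: SUM(stock), MIN(price).
  Grocery: ids {7, 12, 26, 29} → SUM(stock)=93, MIN(price)=27
  Office: ids {15, 16, 35, 39} → SUM(stock)=148, MIN(price)=32
  Tools: ids {1, 9, 11, 17, 20, 24} → SUM(stock)=139, MIN(price)=6

Grocery | 93 | 27 ; Office | 148 | 32 ; Tools | 139 | 6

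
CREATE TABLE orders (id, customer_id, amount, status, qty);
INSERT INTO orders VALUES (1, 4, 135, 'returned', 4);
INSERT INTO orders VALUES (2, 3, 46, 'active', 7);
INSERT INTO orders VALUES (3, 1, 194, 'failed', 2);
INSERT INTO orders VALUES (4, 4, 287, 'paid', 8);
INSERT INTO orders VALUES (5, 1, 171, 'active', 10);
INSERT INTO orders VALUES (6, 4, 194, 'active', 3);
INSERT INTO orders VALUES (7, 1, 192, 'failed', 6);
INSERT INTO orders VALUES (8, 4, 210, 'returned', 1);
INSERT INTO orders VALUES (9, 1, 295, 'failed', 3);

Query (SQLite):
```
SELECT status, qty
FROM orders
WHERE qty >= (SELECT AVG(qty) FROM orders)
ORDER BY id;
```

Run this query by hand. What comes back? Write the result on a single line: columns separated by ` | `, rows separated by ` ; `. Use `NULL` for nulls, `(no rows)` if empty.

active | 7 ; paid | 8 ; active | 10 ; failed | 6

Scalar subquery: AVG(qty) over all orders rows = 4.888889 (≈; comparison uses full precision).
Keep rows where qty >= that value.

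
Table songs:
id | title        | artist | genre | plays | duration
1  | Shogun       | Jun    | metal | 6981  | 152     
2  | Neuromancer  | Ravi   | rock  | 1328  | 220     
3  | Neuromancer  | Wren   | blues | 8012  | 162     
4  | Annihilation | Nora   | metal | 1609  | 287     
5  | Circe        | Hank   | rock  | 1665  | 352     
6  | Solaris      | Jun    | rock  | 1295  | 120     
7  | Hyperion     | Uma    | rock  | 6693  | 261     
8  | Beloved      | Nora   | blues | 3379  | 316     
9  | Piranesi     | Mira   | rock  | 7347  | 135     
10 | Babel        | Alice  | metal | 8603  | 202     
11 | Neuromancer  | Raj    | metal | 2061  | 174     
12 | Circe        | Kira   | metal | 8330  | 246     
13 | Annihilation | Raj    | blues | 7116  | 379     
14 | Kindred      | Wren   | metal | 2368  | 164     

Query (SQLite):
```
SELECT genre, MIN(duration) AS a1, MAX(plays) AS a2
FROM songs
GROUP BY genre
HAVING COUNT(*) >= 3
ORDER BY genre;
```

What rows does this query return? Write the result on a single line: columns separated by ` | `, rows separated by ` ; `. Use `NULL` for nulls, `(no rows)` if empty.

blues | 162 | 8012 ; metal | 152 | 8603 ; rock | 120 | 7347

Group songs by genre.
Per group compute: MIN(duration), MAX(plays).
HAVING: drop groups with fewer than 3 rows.
  blues: ids {3, 8, 13} → MIN(duration)=162, MAX(plays)=8012
  metal: ids {1, 4, 10, 11, 12, 14} → MIN(duration)=152, MAX(plays)=8603
  rock: ids {2, 5, 6, 7, 9} → MIN(duration)=120, MAX(plays)=7347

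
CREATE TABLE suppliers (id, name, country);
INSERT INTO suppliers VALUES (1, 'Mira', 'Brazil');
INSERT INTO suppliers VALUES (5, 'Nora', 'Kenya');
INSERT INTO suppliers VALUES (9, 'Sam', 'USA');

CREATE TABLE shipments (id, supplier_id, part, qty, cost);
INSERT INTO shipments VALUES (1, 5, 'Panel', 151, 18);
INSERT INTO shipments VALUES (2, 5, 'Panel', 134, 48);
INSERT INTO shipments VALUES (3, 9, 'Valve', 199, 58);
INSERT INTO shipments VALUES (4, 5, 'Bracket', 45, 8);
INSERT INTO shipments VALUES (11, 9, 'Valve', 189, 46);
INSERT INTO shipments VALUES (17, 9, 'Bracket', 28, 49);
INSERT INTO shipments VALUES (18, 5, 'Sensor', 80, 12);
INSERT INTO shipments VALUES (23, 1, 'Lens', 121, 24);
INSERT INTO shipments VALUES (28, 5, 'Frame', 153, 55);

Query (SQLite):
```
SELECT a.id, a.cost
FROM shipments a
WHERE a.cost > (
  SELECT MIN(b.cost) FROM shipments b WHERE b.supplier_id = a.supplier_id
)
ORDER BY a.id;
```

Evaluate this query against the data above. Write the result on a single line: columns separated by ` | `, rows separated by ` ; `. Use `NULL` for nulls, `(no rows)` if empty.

1 | 18 ; 2 | 48 ; 3 | 58 ; 17 | 49 ; 18 | 12 ; 28 | 55

For each shipments row a, compute MIN(cost) over rows sharing a.supplier_id.
Keep row a if a.cost > that per-group MIN.
  supplier_id=1: MIN(cost) = 24
  supplier_id=5: MIN(cost) = 8
  supplier_id=9: MIN(cost) = 46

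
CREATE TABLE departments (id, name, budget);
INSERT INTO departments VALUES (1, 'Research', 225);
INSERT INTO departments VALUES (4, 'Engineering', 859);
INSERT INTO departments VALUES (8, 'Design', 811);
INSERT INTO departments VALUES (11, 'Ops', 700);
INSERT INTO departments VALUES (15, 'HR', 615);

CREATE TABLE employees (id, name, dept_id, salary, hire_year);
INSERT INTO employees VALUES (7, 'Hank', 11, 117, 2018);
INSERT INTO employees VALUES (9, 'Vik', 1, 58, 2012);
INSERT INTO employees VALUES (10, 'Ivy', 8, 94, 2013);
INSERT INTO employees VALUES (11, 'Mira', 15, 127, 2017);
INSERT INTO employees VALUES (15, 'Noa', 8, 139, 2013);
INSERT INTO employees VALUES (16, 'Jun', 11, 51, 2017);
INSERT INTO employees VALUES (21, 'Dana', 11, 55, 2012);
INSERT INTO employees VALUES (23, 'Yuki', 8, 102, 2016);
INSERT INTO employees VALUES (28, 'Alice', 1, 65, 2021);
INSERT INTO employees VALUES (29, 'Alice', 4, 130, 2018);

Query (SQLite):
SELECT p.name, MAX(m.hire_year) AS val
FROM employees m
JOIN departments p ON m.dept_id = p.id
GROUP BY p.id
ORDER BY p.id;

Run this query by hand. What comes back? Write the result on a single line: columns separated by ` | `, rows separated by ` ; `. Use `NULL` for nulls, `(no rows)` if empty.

Join each employees row to its departments via dept_id.
Group joined rows by departments.id; compute MAX(m.hire_year) per group.
  1: ids {9, 28} → MAX(m.hire_year)=2021
  4: ids {29} → MAX(m.hire_year)=2018
  8: ids {10, 15, 23} → MAX(m.hire_year)=2016
  11: ids {7, 16, 21} → MAX(m.hire_year)=2018
  15: ids {11} → MAX(m.hire_year)=2017

Research | 2021 ; Engineering | 2018 ; Design | 2016 ; Ops | 2018 ; HR | 2017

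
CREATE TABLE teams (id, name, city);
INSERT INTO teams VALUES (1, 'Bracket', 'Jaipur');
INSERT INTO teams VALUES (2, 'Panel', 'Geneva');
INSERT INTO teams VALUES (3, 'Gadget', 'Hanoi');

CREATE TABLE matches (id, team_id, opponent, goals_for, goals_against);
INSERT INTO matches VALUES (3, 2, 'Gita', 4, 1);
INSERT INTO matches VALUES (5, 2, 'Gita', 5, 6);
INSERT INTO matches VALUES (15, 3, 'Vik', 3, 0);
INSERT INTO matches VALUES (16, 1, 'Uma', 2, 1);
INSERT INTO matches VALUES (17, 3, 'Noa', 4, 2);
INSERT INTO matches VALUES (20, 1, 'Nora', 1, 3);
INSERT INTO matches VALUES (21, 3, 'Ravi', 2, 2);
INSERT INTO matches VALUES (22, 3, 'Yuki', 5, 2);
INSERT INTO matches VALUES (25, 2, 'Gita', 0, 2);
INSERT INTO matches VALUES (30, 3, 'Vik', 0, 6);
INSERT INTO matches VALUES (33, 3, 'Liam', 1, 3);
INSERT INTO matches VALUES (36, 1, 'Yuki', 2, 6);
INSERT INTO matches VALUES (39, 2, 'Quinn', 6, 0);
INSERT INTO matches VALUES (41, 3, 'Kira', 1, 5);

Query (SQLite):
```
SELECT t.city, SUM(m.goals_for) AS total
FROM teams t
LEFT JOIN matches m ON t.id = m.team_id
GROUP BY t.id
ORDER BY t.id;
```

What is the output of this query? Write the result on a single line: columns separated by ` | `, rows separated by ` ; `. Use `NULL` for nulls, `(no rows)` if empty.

LEFT JOIN keeps every teams row; unmatched ones get NULL for matches columns.
Group by teams.id and compute SUM(m.goals_for). SUM over an all-NULL group is NULL.
  1: ids {16, 20, 36} → SUM(m.goals_for)=5
  2: ids {3, 5, 25, 39} → SUM(m.goals_for)=15
  3: ids {15, 17, 21, 22, 30, 33, 41} → SUM(m.goals_for)=16

Jaipur | 5 ; Geneva | 15 ; Hanoi | 16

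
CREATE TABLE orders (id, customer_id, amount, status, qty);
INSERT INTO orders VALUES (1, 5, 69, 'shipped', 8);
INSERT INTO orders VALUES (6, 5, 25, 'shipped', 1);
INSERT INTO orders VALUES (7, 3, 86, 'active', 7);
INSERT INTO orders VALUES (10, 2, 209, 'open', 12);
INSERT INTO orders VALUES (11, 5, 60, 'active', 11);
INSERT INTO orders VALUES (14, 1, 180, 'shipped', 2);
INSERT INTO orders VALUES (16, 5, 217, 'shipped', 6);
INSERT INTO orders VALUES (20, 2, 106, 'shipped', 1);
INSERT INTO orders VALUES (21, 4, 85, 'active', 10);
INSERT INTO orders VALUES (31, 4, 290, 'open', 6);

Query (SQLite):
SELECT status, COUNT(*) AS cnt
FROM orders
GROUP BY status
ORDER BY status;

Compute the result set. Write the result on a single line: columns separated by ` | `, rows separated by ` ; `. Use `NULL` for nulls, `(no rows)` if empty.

Partition orders by status; compute COUNT(*) within each group.
  active: ids {7, 11, 21} → COUNT(*)=3
  open: ids {10, 31} → COUNT(*)=2
  shipped: ids {1, 6, 14, 16, 20} → COUNT(*)=5

active | 3 ; open | 2 ; shipped | 5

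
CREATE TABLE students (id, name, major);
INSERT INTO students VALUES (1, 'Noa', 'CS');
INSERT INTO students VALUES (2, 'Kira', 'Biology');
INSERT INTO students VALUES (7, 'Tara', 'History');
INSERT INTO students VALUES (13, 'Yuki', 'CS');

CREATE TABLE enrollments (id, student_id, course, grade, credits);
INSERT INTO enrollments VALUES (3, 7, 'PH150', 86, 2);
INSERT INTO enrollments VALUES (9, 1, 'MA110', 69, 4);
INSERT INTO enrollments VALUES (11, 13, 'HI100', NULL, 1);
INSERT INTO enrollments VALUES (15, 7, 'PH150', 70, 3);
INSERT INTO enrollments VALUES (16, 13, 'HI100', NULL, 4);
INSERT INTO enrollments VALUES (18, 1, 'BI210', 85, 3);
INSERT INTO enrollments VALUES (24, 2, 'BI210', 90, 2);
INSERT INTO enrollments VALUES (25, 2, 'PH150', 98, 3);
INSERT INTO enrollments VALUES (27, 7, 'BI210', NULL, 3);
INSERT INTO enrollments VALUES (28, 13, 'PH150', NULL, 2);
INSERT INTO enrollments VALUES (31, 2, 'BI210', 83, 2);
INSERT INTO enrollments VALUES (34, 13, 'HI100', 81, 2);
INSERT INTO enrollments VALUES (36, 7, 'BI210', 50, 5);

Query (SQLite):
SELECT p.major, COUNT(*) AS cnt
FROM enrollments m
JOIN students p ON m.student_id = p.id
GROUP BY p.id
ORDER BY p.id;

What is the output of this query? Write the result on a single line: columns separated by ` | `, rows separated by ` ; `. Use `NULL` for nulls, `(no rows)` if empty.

CS | 2 ; Biology | 3 ; History | 4 ; CS | 4

Join each enrollments row to its students via student_id.
Group joined rows by students.id; compute COUNT(*) per group.
  1: ids {9, 18} → COUNT(*)=2
  2: ids {24, 25, 31} → COUNT(*)=3
  7: ids {3, 15, 27, 36} → COUNT(*)=4
  13: ids {11, 16, 28, 34} → COUNT(*)=4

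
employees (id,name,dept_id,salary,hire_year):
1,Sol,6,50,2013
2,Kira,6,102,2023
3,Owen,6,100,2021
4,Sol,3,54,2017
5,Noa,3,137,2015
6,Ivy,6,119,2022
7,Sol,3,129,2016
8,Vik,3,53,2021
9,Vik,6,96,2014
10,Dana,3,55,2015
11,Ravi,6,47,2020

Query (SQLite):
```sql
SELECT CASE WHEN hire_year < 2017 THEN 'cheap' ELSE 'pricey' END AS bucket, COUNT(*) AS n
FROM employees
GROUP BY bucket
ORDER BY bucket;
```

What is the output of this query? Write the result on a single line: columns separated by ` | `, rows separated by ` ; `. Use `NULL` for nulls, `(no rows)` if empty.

cheap | 5 ; pricey | 6

Bucket rows by hire_year < 2017 → 'cheap' else 'pricey'; count each bucket.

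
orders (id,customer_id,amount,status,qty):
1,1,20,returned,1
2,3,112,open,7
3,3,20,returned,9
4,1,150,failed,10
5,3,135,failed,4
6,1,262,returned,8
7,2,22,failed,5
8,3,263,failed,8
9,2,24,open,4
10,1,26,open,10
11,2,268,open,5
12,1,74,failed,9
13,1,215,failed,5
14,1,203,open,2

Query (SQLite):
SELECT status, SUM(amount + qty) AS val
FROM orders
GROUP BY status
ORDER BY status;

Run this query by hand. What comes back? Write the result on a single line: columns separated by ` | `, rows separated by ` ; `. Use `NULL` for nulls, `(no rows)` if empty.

For each row compute amount + qty.
Group by status; take SUM of the expression per group.
  failed: ids {4, 5, 7, 8, 12, 13} → SUM(amount + qty)=900
  open: ids {2, 9, 10, 11, 14} → SUM(amount + qty)=661
  returned: ids {1, 3, 6} → SUM(amount + qty)=320

failed | 900 ; open | 661 ; returned | 320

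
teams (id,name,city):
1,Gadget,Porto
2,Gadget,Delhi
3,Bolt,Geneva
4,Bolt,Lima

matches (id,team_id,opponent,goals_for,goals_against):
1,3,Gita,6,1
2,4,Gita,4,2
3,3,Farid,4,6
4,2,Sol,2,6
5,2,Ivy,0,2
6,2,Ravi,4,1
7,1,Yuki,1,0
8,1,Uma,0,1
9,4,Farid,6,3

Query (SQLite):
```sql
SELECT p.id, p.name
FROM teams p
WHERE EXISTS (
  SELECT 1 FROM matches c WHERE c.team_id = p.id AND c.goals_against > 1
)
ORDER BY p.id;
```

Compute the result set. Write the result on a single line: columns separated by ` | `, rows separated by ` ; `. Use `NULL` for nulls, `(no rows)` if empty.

2 | Gadget ; 3 | Bolt ; 4 | Bolt

For each teams row, check whether any matches with matching team_id has goals_against > 1.
Keep rows where that is true.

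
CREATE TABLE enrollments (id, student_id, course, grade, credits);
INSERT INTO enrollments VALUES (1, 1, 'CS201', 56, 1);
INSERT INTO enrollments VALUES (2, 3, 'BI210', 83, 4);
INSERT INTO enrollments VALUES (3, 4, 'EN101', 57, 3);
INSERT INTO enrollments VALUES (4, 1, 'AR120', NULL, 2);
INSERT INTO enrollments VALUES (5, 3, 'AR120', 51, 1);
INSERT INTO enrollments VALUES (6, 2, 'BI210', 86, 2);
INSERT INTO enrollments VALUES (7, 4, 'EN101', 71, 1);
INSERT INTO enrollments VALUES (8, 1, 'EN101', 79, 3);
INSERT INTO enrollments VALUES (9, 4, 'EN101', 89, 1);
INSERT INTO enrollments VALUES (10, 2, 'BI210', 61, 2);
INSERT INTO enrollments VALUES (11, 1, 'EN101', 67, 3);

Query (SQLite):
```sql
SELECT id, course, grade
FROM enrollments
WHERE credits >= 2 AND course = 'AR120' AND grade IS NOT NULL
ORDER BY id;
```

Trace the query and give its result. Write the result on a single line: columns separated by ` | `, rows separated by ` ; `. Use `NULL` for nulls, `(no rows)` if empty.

credits >= 2: ids {2, 3, 4, 6, 8, 10, 11}
course = 'AR120': ids {4, 5}
grade IS NOT NULL: ids {1, 2, 3, 5, 6, 7, 8, 9, 10, 11}
Combine with AND.

(no rows)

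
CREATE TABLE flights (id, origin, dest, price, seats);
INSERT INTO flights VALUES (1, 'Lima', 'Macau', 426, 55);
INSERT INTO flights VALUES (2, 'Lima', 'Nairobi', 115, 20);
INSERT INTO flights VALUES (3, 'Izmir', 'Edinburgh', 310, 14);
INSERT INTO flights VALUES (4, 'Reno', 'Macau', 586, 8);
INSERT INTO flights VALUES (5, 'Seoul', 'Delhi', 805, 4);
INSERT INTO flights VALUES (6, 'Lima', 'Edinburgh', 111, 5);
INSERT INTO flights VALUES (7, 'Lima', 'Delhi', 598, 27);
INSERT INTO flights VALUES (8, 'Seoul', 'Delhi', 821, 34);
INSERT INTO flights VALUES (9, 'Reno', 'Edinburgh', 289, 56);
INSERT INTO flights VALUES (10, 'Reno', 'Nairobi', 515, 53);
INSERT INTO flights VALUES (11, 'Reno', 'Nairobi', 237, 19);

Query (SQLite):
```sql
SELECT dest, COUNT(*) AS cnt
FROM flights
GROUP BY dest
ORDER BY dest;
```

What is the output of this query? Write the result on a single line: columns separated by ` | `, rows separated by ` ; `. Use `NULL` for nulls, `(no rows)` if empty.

Delhi | 3 ; Edinburgh | 3 ; Macau | 2 ; Nairobi | 3

Partition flights by dest; compute COUNT(*) within each group.
  Delhi: ids {5, 7, 8} → COUNT(*)=3
  Edinburgh: ids {3, 6, 9} → COUNT(*)=3
  Macau: ids {1, 4} → COUNT(*)=2
  Nairobi: ids {2, 10, 11} → COUNT(*)=3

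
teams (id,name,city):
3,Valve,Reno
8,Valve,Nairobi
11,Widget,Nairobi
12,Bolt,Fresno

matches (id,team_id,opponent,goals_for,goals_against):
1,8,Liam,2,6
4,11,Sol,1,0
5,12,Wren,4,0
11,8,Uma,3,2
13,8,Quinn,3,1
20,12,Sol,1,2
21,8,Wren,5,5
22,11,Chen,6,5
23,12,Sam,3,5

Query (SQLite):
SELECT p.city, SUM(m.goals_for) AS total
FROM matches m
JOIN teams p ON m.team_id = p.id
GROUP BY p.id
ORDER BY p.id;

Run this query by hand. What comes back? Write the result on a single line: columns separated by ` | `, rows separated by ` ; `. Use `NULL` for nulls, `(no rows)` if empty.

Join each matches row to its teams via team_id.
Group joined rows by teams.id; compute SUM(m.goals_for) per group.
  8: ids {1, 11, 13, 21} → SUM(m.goals_for)=13
  11: ids {4, 22} → SUM(m.goals_for)=7
  12: ids {5, 20, 23} → SUM(m.goals_for)=8

Nairobi | 13 ; Nairobi | 7 ; Fresno | 8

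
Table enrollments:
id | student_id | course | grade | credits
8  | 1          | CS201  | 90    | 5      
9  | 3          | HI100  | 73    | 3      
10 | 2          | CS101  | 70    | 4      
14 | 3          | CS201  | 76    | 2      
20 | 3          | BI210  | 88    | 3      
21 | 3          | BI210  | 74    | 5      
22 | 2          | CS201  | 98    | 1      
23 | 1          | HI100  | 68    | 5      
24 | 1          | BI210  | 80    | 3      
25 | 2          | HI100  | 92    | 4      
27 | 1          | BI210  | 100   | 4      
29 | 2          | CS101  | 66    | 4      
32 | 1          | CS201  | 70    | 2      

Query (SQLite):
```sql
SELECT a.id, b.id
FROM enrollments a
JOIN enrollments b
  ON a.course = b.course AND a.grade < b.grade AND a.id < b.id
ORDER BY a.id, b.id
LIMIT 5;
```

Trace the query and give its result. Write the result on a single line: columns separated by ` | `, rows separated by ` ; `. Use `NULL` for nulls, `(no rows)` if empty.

Pairs (a,b) with same course, a.grade < b.grade, a.id < b.id.
course groups: BI210:{20,21,24,27} CS101:{10,29} CS201:{8,14,22,32} HI100:{9,23,25}
Ordered by (a.id, b.id); first 5.

8 | 22 ; 9 | 25 ; 14 | 22 ; 20 | 27 ; 21 | 24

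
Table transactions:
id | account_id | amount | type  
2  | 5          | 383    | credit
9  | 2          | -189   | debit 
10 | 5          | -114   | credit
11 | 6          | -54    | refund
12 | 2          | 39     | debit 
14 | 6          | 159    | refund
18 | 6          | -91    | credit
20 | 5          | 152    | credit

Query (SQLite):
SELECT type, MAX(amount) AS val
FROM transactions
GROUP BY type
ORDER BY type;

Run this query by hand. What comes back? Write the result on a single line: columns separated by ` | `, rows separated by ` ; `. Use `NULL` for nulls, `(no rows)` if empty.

Partition transactions by type; compute MAX(amount) within each group.
  credit: ids {2, 10, 18, 20} → MAX(amount)=383
  debit: ids {9, 12} → MAX(amount)=39
  refund: ids {11, 14} → MAX(amount)=159

credit | 383 ; debit | 39 ; refund | 159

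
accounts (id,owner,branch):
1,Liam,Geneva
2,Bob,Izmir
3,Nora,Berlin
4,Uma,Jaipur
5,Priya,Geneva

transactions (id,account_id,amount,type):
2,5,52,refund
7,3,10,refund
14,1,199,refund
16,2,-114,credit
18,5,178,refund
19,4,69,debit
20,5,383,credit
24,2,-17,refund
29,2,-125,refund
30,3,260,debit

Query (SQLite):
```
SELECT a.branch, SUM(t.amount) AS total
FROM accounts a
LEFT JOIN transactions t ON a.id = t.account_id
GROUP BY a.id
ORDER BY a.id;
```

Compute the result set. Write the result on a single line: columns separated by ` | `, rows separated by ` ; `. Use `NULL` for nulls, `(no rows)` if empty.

Geneva | 199 ; Izmir | -256 ; Berlin | 270 ; Jaipur | 69 ; Geneva | 613

LEFT JOIN keeps every accounts row; unmatched ones get NULL for transactions columns.
Group by accounts.id and compute SUM(t.amount). SUM over an all-NULL group is NULL.
  1: ids {14} → SUM(t.amount)=199
  2: ids {16, 24, 29} → SUM(t.amount)=-256
  3: ids {7, 30} → SUM(t.amount)=270
  4: ids {19} → SUM(t.amount)=69
  5: ids {2, 18, 20} → SUM(t.amount)=613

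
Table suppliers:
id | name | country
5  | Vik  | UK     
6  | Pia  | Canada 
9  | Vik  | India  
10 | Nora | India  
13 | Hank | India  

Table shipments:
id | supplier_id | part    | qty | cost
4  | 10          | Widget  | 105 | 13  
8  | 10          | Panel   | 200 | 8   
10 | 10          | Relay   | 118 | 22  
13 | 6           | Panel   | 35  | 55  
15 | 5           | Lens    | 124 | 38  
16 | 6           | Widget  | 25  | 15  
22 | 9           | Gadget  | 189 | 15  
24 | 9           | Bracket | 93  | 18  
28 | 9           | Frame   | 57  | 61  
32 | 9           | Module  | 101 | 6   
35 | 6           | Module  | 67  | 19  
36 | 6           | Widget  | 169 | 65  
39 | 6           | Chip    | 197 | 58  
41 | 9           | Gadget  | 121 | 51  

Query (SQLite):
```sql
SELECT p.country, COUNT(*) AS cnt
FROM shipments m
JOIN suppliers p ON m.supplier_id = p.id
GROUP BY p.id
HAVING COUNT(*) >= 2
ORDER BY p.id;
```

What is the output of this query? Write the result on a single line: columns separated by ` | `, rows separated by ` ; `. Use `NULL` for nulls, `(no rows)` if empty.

Join each shipments row to its suppliers via supplier_id.
Group joined rows by suppliers.id; compute COUNT(*) per group.
HAVING: keep groups with count ≥ 2.
  5: ids {15} → COUNT(*)=1
  6: ids {13, 16, 35, 36, 39} → COUNT(*)=5
  9: ids {22, 24, 28, 32, 41} → COUNT(*)=5
  10: ids {4, 8, 10} → COUNT(*)=3

Canada | 5 ; India | 5 ; India | 3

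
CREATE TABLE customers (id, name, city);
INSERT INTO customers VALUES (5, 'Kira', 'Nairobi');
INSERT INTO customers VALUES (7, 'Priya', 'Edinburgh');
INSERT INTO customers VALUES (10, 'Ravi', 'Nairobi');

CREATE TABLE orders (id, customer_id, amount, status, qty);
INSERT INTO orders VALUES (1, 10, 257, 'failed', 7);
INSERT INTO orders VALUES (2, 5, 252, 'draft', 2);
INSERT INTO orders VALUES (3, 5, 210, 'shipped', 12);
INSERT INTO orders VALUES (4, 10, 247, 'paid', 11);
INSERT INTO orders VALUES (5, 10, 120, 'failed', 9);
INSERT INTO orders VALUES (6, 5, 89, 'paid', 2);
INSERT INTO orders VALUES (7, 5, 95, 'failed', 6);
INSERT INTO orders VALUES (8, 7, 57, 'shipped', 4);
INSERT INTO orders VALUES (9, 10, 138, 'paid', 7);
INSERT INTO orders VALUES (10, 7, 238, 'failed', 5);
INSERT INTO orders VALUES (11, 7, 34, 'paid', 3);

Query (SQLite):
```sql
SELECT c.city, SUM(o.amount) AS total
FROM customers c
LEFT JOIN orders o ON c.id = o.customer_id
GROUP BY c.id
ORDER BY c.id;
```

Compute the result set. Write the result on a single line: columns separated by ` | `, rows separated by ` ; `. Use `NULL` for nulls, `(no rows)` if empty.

Nairobi | 646 ; Edinburgh | 329 ; Nairobi | 762

LEFT JOIN keeps every customers row; unmatched ones get NULL for orders columns.
Group by customers.id and compute SUM(o.amount). SUM over an all-NULL group is NULL.
  5: ids {2, 3, 6, 7} → SUM(o.amount)=646
  7: ids {8, 10, 11} → SUM(o.amount)=329
  10: ids {1, 4, 5, 9} → SUM(o.amount)=762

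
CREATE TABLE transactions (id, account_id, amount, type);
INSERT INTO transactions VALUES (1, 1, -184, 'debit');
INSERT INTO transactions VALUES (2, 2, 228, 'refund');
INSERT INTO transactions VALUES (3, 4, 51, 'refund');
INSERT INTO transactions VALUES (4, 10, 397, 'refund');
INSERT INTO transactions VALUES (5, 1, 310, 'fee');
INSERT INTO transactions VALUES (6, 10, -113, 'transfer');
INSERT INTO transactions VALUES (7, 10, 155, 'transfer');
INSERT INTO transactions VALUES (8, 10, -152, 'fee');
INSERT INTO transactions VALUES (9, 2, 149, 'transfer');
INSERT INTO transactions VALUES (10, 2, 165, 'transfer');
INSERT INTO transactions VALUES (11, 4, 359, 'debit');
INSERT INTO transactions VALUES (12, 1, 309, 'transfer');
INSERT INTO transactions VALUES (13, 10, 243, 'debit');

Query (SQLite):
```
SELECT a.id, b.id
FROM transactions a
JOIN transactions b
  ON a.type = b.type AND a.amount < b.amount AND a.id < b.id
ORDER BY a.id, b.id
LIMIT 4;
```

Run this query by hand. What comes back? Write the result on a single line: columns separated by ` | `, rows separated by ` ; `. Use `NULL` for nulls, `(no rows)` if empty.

Pairs (a,b) with same type, a.amount < b.amount, a.id < b.id.
type groups: debit:{1,11,13} fee:{5,8} refund:{2,3,4} transfer:{6,7,9,10,12}
Ordered by (a.id, b.id); first 4.

1 | 11 ; 1 | 13 ; 2 | 4 ; 3 | 4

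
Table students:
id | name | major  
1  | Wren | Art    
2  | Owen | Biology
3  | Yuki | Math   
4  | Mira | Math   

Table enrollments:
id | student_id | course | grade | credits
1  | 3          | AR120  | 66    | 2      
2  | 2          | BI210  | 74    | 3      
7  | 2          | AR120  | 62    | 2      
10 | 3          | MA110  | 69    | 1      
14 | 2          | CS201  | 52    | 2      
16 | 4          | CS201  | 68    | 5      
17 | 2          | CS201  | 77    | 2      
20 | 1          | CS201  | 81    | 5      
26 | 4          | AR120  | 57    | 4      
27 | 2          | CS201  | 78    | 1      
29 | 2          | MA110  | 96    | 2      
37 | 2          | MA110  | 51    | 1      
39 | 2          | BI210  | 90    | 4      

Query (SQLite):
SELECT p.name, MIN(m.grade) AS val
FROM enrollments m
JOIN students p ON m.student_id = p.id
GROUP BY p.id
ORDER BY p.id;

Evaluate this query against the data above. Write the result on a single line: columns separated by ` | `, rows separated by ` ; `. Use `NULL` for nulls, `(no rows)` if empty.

Join each enrollments row to its students via student_id.
Group joined rows by students.id; compute MIN(m.grade) per group.
  1: ids {20} → MIN(m.grade)=81
  2: ids {2, 7, 14, 17, 27, 29, 37, 39} → MIN(m.grade)=51
  3: ids {1, 10} → MIN(m.grade)=66
  4: ids {16, 26} → MIN(m.grade)=57

Wren | 81 ; Owen | 51 ; Yuki | 66 ; Mira | 57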